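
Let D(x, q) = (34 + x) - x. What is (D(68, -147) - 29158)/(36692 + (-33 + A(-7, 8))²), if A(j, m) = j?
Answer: -2427/3191 ≈ -0.76058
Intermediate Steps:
D(x, q) = 34
(D(68, -147) - 29158)/(36692 + (-33 + A(-7, 8))²) = (34 - 29158)/(36692 + (-33 - 7)²) = -29124/(36692 + (-40)²) = -29124/(36692 + 1600) = -29124/38292 = -29124*1/38292 = -2427/3191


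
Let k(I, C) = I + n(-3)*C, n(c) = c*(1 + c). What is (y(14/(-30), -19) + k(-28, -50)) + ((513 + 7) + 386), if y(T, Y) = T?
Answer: 8663/15 ≈ 577.53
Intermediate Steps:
k(I, C) = I + 6*C (k(I, C) = I + (-3*(1 - 3))*C = I + (-3*(-2))*C = I + 6*C)
(y(14/(-30), -19) + k(-28, -50)) + ((513 + 7) + 386) = (14/(-30) + (-28 + 6*(-50))) + ((513 + 7) + 386) = (14*(-1/30) + (-28 - 300)) + (520 + 386) = (-7/15 - 328) + 906 = -4927/15 + 906 = 8663/15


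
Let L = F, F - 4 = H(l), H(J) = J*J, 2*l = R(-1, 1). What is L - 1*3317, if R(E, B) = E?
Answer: -13251/4 ≈ -3312.8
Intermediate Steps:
l = -1/2 (l = (1/2)*(-1) = -1/2 ≈ -0.50000)
H(J) = J**2
F = 17/4 (F = 4 + (-1/2)**2 = 4 + 1/4 = 17/4 ≈ 4.2500)
L = 17/4 ≈ 4.2500
L - 1*3317 = 17/4 - 1*3317 = 17/4 - 3317 = -13251/4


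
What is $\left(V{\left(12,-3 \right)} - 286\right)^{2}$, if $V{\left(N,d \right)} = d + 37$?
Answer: $63504$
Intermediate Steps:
$V{\left(N,d \right)} = 37 + d$
$\left(V{\left(12,-3 \right)} - 286\right)^{2} = \left(\left(37 - 3\right) - 286\right)^{2} = \left(34 - 286\right)^{2} = \left(-252\right)^{2} = 63504$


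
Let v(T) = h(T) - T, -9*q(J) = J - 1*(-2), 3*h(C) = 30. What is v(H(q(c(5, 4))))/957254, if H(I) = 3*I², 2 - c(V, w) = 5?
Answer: 269/25845858 ≈ 1.0408e-5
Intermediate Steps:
h(C) = 10 (h(C) = (⅓)*30 = 10)
c(V, w) = -3 (c(V, w) = 2 - 1*5 = 2 - 5 = -3)
q(J) = -2/9 - J/9 (q(J) = -(J - 1*(-2))/9 = -(J + 2)/9 = -(2 + J)/9 = -2/9 - J/9)
v(T) = 10 - T
v(H(q(c(5, 4))))/957254 = (10 - 3*(-2/9 - ⅑*(-3))²)/957254 = (10 - 3*(-2/9 + ⅓)²)*(1/957254) = (10 - 3*(⅑)²)*(1/957254) = (10 - 3/81)*(1/957254) = (10 - 1*1/27)*(1/957254) = (10 - 1/27)*(1/957254) = (269/27)*(1/957254) = 269/25845858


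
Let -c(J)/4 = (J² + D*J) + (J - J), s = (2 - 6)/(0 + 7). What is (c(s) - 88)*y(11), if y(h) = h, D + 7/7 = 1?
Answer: -48136/49 ≈ -982.37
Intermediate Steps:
D = 0 (D = -1 + 1 = 0)
s = -4/7 ≈ -0.57143
c(J) = -4*J² (c(J) = -4*((J² + 0*J) + (J - J)) = -4*((J² + 0) + 0) = -4*(J² + 0) = -4*J²)
(c(s) - 88)*y(11) = (-4*(-4/7)² - 88)*11 = (-4*16/49 - 88)*11 = (-64/49 - 88)*11 = -4376/49*11 = -48136/49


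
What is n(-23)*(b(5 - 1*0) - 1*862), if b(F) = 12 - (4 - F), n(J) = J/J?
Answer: -849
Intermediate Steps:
n(J) = 1
b(F) = 8 + F (b(F) = 12 + (-4 + F) = 8 + F)
n(-23)*(b(5 - 1*0) - 1*862) = 1*((8 + (5 - 1*0)) - 1*862) = 1*((8 + (5 + 0)) - 862) = 1*((8 + 5) - 862) = 1*(13 - 862) = 1*(-849) = -849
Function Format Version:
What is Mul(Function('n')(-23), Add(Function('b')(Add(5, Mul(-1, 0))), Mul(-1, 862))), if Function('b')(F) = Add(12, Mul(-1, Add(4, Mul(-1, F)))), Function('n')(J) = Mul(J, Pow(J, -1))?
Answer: -849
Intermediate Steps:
Function('n')(J) = 1
Function('b')(F) = Add(8, F) (Function('b')(F) = Add(12, Add(-4, F)) = Add(8, F))
Mul(Function('n')(-23), Add(Function('b')(Add(5, Mul(-1, 0))), Mul(-1, 862))) = Mul(1, Add(Add(8, Add(5, Mul(-1, 0))), Mul(-1, 862))) = Mul(1, Add(Add(8, Add(5, 0)), -862)) = Mul(1, Add(Add(8, 5), -862)) = Mul(1, Add(13, -862)) = Mul(1, -849) = -849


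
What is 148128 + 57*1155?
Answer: 213963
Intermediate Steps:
148128 + 57*1155 = 148128 + 65835 = 213963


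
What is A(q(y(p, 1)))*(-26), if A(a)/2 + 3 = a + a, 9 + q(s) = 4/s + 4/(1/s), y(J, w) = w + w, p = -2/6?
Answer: 52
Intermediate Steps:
p = -⅓ (p = -2*⅙ = -⅓ ≈ -0.33333)
y(J, w) = 2*w
q(s) = -9 + 4*s + 4/s (q(s) = -9 + (4/s + 4/(1/s)) = -9 + (4/s + 4*s) = -9 + (4*s + 4/s) = -9 + 4*s + 4/s)
A(a) = -6 + 4*a (A(a) = -6 + 2*(a + a) = -6 + 2*(2*a) = -6 + 4*a)
A(q(y(p, 1)))*(-26) = (-6 + 4*(-9 + 4*(2*1) + 4/((2*1))))*(-26) = (-6 + 4*(-9 + 4*2 + 4/2))*(-26) = (-6 + 4*(-9 + 8 + 4*(½)))*(-26) = (-6 + 4*(-9 + 8 + 2))*(-26) = (-6 + 4*1)*(-26) = (-6 + 4)*(-26) = -2*(-26) = 52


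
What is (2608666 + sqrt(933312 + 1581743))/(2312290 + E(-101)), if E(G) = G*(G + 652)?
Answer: 2608666/2256639 + sqrt(2515055)/2256639 ≈ 1.1567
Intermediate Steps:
E(G) = G*(652 + G)
(2608666 + sqrt(933312 + 1581743))/(2312290 + E(-101)) = (2608666 + sqrt(933312 + 1581743))/(2312290 - 101*(652 - 101)) = (2608666 + sqrt(2515055))/(2312290 - 101*551) = (2608666 + sqrt(2515055))/(2312290 - 55651) = (2608666 + sqrt(2515055))/2256639 = (2608666 + sqrt(2515055))*(1/2256639) = 2608666/2256639 + sqrt(2515055)/2256639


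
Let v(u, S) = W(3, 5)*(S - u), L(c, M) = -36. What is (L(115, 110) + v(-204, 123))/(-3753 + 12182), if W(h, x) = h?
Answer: 945/8429 ≈ 0.11211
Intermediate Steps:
v(u, S) = -3*u + 3*S (v(u, S) = 3*(S - u) = -3*u + 3*S)
(L(115, 110) + v(-204, 123))/(-3753 + 12182) = (-36 + (-3*(-204) + 3*123))/(-3753 + 12182) = (-36 + (612 + 369))/8429 = (-36 + 981)*(1/8429) = 945*(1/8429) = 945/8429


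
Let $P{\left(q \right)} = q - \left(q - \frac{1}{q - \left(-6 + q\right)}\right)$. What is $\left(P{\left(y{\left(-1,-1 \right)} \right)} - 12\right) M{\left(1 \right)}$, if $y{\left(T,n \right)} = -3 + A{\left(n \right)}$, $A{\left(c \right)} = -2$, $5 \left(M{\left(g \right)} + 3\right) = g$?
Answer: $\frac{497}{15} \approx 33.133$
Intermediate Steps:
$M{\left(g \right)} = -3 + \frac{g}{5}$
$y{\left(T,n \right)} = -5$ ($y{\left(T,n \right)} = -3 - 2 = -5$)
$P{\left(q \right)} = \frac{1}{6}$ ($P{\left(q \right)} = q - \left(- \frac{1}{6} + q\right) = \frac{1}{6}$)
$\left(P{\left(y{\left(-1,-1 \right)} \right)} - 12\right) M{\left(1 \right)} = \left(\frac{1}{6} - 12\right) \left(-3 + \frac{1}{5} \cdot 1\right) = - \frac{71 \left(-3 + \frac{1}{5}\right)}{6} = \left(- \frac{71}{6}\right) \left(- \frac{14}{5}\right) = \frac{497}{15}$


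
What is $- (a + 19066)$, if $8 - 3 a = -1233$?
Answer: $- \frac{58439}{3} \approx -19480.0$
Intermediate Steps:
$a = \frac{1241}{3}$ ($a = \frac{8}{3} - -411 = \frac{8}{3} + 411 = \frac{1241}{3} \approx 413.67$)
$- (a + 19066) = - (\frac{1241}{3} + 19066) = \left(-1\right) \frac{58439}{3} = - \frac{58439}{3}$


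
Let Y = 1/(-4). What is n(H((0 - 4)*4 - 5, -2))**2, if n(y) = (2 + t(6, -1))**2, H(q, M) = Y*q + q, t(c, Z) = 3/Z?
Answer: 1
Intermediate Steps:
Y = -1/4 ≈ -0.25000
H(q, M) = 3*q/4 (H(q, M) = -q/4 + q = 3*q/4)
n(y) = 1 (n(y) = (2 + 3/(-1))**2 = (2 + 3*(-1))**2 = (2 - 3)**2 = (-1)**2 = 1)
n(H((0 - 4)*4 - 5, -2))**2 = 1**2 = 1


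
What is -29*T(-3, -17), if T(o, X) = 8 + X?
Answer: 261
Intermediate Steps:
-29*T(-3, -17) = -29*(8 - 17) = -29*(-9) = 261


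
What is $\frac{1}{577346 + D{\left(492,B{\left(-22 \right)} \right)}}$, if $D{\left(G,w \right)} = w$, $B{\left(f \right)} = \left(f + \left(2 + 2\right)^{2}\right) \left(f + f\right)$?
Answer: $\frac{1}{577610} \approx 1.7313 \cdot 10^{-6}$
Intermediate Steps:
$B{\left(f \right)} = 2 f \left(16 + f\right)$ ($B{\left(f \right)} = \left(f + 4^{2}\right) 2 f = \left(f + 16\right) 2 f = \left(16 + f\right) 2 f = 2 f \left(16 + f\right)$)
$\frac{1}{577346 + D{\left(492,B{\left(-22 \right)} \right)}} = \frac{1}{577346 + 2 \left(-22\right) \left(16 - 22\right)} = \frac{1}{577346 + 2 \left(-22\right) \left(-6\right)} = \frac{1}{577346 + 264} = \frac{1}{577610}$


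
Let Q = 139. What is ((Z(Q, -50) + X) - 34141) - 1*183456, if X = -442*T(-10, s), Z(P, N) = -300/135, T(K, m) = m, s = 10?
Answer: -1998173/9 ≈ -2.2202e+5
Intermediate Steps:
Z(P, N) = -20/9 (Z(P, N) = -300*1/135 = -20/9)
X = -4420 (X = -442*10 = -4420)
((Z(Q, -50) + X) - 34141) - 1*183456 = ((-20/9 - 4420) - 34141) - 1*183456 = (-39800/9 - 34141) - 183456 = -347069/9 - 183456 = -1998173/9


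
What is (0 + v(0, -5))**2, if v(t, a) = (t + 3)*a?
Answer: 225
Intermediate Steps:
v(t, a) = a*(3 + t) (v(t, a) = (3 + t)*a = a*(3 + t))
(0 + v(0, -5))**2 = (0 - 5*(3 + 0))**2 = (0 - 5*3)**2 = (0 - 15)**2 = (-15)**2 = 225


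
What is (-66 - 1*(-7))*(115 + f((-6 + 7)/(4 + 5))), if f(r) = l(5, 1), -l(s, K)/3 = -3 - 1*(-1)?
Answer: -7139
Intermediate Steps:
l(s, K) = 6 (l(s, K) = -3*(-3 - 1*(-1)) = -3*(-3 + 1) = -3*(-2) = 6)
f(r) = 6
(-66 - 1*(-7))*(115 + f((-6 + 7)/(4 + 5))) = (-66 - 1*(-7))*(115 + 6) = (-66 + 7)*121 = -59*121 = -7139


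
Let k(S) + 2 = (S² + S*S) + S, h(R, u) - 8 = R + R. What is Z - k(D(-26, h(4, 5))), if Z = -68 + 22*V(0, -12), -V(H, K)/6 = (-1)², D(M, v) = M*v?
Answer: -345894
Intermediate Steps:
h(R, u) = 8 + 2*R (h(R, u) = 8 + (R + R) = 8 + 2*R)
V(H, K) = -6 (V(H, K) = -6*(-1)² = -6*1 = -6)
k(S) = -2 + S + 2*S² (k(S) = -2 + ((S² + S*S) + S) = -2 + ((S² + S²) + S) = -2 + (2*S² + S) = -2 + (S + 2*S²) = -2 + S + 2*S²)
Z = -200 (Z = -68 + 22*(-6) = -68 - 132 = -200)
Z - k(D(-26, h(4, 5))) = -200 - (-2 - 26*(8 + 2*4) + 2*(-26*(8 + 2*4))²) = -200 - (-2 - 26*(8 + 8) + 2*(-26*(8 + 8))²) = -200 - (-2 - 26*16 + 2*(-26*16)²) = -200 - (-2 - 416 + 2*(-416)²) = -200 - (-2 - 416 + 2*173056) = -200 - (-2 - 416 + 346112) = -200 - 1*345694 = -200 - 345694 = -345894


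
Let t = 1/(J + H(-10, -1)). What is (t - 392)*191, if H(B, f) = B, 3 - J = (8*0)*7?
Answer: -524295/7 ≈ -74899.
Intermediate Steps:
J = 3 (J = 3 - 8*0*7 = 3 - 0*7 = 3 - 1*0 = 3 + 0 = 3)
t = -⅐ (t = 1/(3 - 10) = 1/(-7) = -⅐ ≈ -0.14286)
(t - 392)*191 = (-⅐ - 392)*191 = -2745/7*191 = -524295/7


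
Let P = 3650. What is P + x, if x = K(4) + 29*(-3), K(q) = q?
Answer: 3567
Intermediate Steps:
x = -83 (x = 4 + 29*(-3) = 4 - 87 = -83)
P + x = 3650 - 83 = 3567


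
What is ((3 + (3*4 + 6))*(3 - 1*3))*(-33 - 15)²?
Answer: 0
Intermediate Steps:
((3 + (3*4 + 6))*(3 - 1*3))*(-33 - 15)² = ((3 + (12 + 6))*(3 - 3))*(-48)² = ((3 + 18)*0)*2304 = (21*0)*2304 = 0*2304 = 0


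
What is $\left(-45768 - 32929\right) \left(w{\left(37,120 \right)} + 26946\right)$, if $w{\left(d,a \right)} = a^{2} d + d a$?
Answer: $-44399745642$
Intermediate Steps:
$w{\left(d,a \right)} = a d + d a^{2}$ ($w{\left(d,a \right)} = d a^{2} + a d = a d + d a^{2}$)
$\left(-45768 - 32929\right) \left(w{\left(37,120 \right)} + 26946\right) = \left(-45768 - 32929\right) \left(120 \cdot 37 \left(1 + 120\right) + 26946\right) = - 78697 \left(120 \cdot 37 \cdot 121 + 26946\right) = - 78697 \left(537240 + 26946\right) = \left(-78697\right) 564186 = -44399745642$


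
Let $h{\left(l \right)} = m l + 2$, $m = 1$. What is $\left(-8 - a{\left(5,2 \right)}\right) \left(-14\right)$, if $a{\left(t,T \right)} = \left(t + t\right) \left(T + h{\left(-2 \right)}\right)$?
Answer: $392$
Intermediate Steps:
$h{\left(l \right)} = 2 + l$ ($h{\left(l \right)} = 1 l + 2 = l + 2 = 2 + l$)
$a{\left(t,T \right)} = 2 T t$ ($a{\left(t,T \right)} = \left(t + t\right) \left(T + \left(2 - 2\right)\right) = 2 t \left(T + 0\right) = 2 t T = 2 T t$)
$\left(-8 - a{\left(5,2 \right)}\right) \left(-14\right) = \left(-8 - 2 \cdot 2 \cdot 5\right) \left(-14\right) = \left(-8 - 20\right) \left(-14\right) = \left(-28\right) \left(-14\right) = 392$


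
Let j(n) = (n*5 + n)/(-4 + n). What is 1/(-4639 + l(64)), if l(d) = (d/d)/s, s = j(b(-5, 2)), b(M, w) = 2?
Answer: -6/27835 ≈ -0.00021556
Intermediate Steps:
j(n) = 6*n/(-4 + n) (j(n) = (5*n + n)/(-4 + n) = (6*n)/(-4 + n) = 6*n/(-4 + n))
s = -6 (s = 6*2/(-4 + 2) = 6*2/(-2) = 6*2*(-1/2) = -6)
l(d) = -1/6 (l(d) = (d/d)/(-6) = 1*(-1/6) = -1/6)
1/(-4639 + l(64)) = 1/(-4639 - 1/6) = 1/(-27835/6) = -6/27835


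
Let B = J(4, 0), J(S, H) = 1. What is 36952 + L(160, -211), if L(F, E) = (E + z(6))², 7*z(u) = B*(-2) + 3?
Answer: 3989224/49 ≈ 81413.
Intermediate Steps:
B = 1
z(u) = ⅐ (z(u) = (1*(-2) + 3)/7 = (-2 + 3)/7 = (⅐)*1 = ⅐)
L(F, E) = (⅐ + E)² (L(F, E) = (E + ⅐)² = (⅐ + E)²)
36952 + L(160, -211) = 36952 + (1 + 7*(-211))²/49 = 36952 + (1 - 1477)²/49 = 36952 + (1/49)*(-1476)² = 36952 + (1/49)*2178576 = 36952 + 2178576/49 = 3989224/49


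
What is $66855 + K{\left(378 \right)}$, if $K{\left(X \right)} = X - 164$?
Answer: $67069$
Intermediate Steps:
$K{\left(X \right)} = -164 + X$
$66855 + K{\left(378 \right)} = 66855 + \left(-164 + 378\right) = 66855 + 214 = 67069$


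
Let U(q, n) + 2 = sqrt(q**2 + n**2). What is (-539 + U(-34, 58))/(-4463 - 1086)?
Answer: 541/5549 - 2*sqrt(1130)/5549 ≈ 0.085379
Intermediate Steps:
U(q, n) = -2 + sqrt(n**2 + q**2) (U(q, n) = -2 + sqrt(q**2 + n**2) = -2 + sqrt(n**2 + q**2))
(-539 + U(-34, 58))/(-4463 - 1086) = (-539 + (-2 + sqrt(58**2 + (-34)**2)))/(-4463 - 1086) = (-539 + (-2 + sqrt(3364 + 1156)))/(-5549) = (-539 + (-2 + sqrt(4520)))*(-1/5549) = (-539 + (-2 + 2*sqrt(1130)))*(-1/5549) = (-541 + 2*sqrt(1130))*(-1/5549) = 541/5549 - 2*sqrt(1130)/5549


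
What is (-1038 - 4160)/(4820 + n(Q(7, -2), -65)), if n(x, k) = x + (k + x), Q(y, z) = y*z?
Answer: -5198/4727 ≈ -1.0996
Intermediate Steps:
n(x, k) = k + 2*x
(-1038 - 4160)/(4820 + n(Q(7, -2), -65)) = (-1038 - 4160)/(4820 + (-65 + 2*(7*(-2)))) = -5198/(4820 + (-65 + 2*(-14))) = -5198/(4820 + (-65 - 28)) = -5198/(4820 - 93) = -5198/4727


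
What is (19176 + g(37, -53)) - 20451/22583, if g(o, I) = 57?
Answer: 434318388/22583 ≈ 19232.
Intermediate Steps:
(19176 + g(37, -53)) - 20451/22583 = (19176 + 57) - 20451/22583 = 19233 - 20451*1/22583 = 19233 - 20451/22583 = 434318388/22583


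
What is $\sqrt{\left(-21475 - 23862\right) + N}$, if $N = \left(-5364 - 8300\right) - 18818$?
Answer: $i \sqrt{77819} \approx 278.96 i$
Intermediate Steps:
$N = -32482$ ($N = -13664 - 18818 = -32482$)
$\sqrt{\left(-21475 - 23862\right) + N} = \sqrt{\left(-21475 - 23862\right) - 32482} = \sqrt{-45337 - 32482} = \sqrt{-77819} = i \sqrt{77819}$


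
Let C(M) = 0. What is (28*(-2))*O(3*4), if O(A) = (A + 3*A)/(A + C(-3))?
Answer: -224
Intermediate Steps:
O(A) = 4 (O(A) = (A + 3*A)/(A + 0) = (4*A)/A = 4)
(28*(-2))*O(3*4) = (28*(-2))*4 = -56*4 = -224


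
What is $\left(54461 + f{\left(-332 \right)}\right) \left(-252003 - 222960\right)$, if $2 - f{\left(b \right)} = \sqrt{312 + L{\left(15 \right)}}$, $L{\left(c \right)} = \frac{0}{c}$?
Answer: $-25867909869 + 949926 \sqrt{78} \approx -2.586 \cdot 10^{10}$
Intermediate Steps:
$L{\left(c \right)} = 0$
$f{\left(b \right)} = 2 - 2 \sqrt{78}$ ($f{\left(b \right)} = 2 - \sqrt{312 + 0} = 2 - \sqrt{312} = 2 - 2 \sqrt{78}$)
$\left(54461 + f{\left(-332 \right)}\right) \left(-252003 - 222960\right) = \left(54461 + \left(2 - 2 \sqrt{78}\right)\right) \left(-252003 - 222960\right) = \left(54463 - 2 \sqrt{78}\right) \left(-474963\right) = -25867909869 + 949926 \sqrt{78}$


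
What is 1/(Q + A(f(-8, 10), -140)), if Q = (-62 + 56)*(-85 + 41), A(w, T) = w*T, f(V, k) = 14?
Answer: -1/1696 ≈ -0.00058962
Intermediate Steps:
A(w, T) = T*w
Q = 264 (Q = -6*(-44) = 264)
1/(Q + A(f(-8, 10), -140)) = 1/(264 - 140*14) = 1/(264 - 1960) = 1/(-1696) = -1/1696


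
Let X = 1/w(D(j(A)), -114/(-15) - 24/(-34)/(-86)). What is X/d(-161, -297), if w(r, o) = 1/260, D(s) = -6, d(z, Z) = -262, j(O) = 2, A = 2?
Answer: -130/131 ≈ -0.99237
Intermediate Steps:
w(r, o) = 1/260
X = 260 (X = 1/(1/260) = 260)
X/d(-161, -297) = 260/(-262) = 260*(-1/262) = -130/131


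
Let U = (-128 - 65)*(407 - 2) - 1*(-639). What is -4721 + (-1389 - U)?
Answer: 71416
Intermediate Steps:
U = -77526 (U = -193*405 + 639 = -78165 + 639 = -77526)
-4721 + (-1389 - U) = -4721 + (-1389 - 1*(-77526)) = -4721 + (-1389 + 77526) = -4721 + 76137 = 71416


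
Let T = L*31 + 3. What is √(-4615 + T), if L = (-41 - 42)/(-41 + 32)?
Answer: I*√38935/3 ≈ 65.773*I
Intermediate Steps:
L = 83/9 (L = -83/(-9) = -83*(-⅑) = 83/9 ≈ 9.2222)
T = 2600/9 (T = (83/9)*31 + 3 = 2573/9 + 3 = 2600/9 ≈ 288.89)
√(-4615 + T) = √(-4615 + 2600/9) = √(-38935/9) = I*√38935/3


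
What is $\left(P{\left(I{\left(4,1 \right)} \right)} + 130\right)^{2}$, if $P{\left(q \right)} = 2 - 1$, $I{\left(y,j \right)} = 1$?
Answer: $17161$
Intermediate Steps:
$P{\left(q \right)} = 1$ ($P{\left(q \right)} = 2 - 1 = 1$)
$\left(P{\left(I{\left(4,1 \right)} \right)} + 130\right)^{2} = \left(1 + 130\right)^{2} = 131^{2} = 17161$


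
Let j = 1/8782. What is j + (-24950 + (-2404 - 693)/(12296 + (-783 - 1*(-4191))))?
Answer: -1720472377875/68956264 ≈ -24950.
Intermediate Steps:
j = 1/8782 ≈ 0.00011387
j + (-24950 + (-2404 - 693)/(12296 + (-783 - 1*(-4191)))) = 1/8782 + (-24950 + (-2404 - 693)/(12296 + (-783 - 1*(-4191)))) = 1/8782 + (-24950 - 3097/(12296 + (-783 + 4191))) = 1/8782 + (-24950 - 3097/(12296 + 3408)) = 1/8782 + (-24950 - 3097/15704) = 1/8782 - 391817897/15704 = -1720472377875/68956264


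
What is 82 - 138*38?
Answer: -5162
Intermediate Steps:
82 - 138*38 = 82 - 5244 = -5162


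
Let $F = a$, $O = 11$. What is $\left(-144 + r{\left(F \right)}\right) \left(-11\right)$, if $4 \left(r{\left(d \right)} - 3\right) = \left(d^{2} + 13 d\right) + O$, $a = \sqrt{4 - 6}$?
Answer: $\frac{6105}{4} - \frac{143 i \sqrt{2}}{4} \approx 1526.3 - 50.558 i$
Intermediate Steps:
$a = i \sqrt{2}$ ($a = \sqrt{-2} = i \sqrt{2} \approx 1.4142 i$)
$F = i \sqrt{2} \approx 1.4142 i$
$r{\left(d \right)} = \frac{23}{4} + \frac{d^{2}}{4} + \frac{13 d}{4}$ ($r{\left(d \right)} = 3 + \frac{\left(d^{2} + 13 d\right) + 11}{4} = 3 + \frac{11 + d^{2} + 13 d}{4} = 3 + \left(\frac{11}{4} + \frac{d^{2}}{4} + \frac{13 d}{4}\right) = \frac{23}{4} + \frac{d^{2}}{4} + \frac{13 d}{4}$)
$\left(-144 + r{\left(F \right)}\right) \left(-11\right) = \left(-144 + \left(\frac{23}{4} + \frac{\left(i \sqrt{2}\right)^{2}}{4} + \frac{13 i \sqrt{2}}{4}\right)\right) \left(-11\right) = \left(-144 + \left(\frac{23}{4} + \frac{1}{4} \left(-2\right) + \frac{13 i \sqrt{2}}{4}\right)\right) \left(-11\right) = \left(-144 + \left(\frac{23}{4} - \frac{1}{2} + \frac{13 i \sqrt{2}}{4}\right)\right) \left(-11\right) = \left(-144 + \left(\frac{21}{4} + \frac{13 i \sqrt{2}}{4}\right)\right) \left(-11\right) = \left(- \frac{555}{4} + \frac{13 i \sqrt{2}}{4}\right) \left(-11\right) = \frac{6105}{4} - \frac{143 i \sqrt{2}}{4}$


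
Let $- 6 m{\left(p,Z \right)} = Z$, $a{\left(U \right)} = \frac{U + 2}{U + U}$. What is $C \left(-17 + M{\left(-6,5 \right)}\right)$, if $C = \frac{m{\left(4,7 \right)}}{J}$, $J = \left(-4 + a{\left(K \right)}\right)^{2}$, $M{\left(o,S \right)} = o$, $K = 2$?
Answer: $\frac{161}{54} \approx 2.9815$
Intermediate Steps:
$a{\left(U \right)} = \frac{2 + U}{2 U}$
$m{\left(p,Z \right)} = - \frac{Z}{6}$
$J = 9$ ($J = \left(-4 + \frac{2 + 2}{2 \cdot 2}\right)^{2} = \left(-4 + \frac{1}{2} \cdot \frac{1}{2} \cdot 4\right)^{2} = \left(-4 + 1\right)^{2} = \left(-3\right)^{2} = 9$)
$C = - \frac{7}{54}$ ($C = \frac{\left(- \frac{1}{6}\right) 7}{9} = \left(- \frac{7}{6}\right) \frac{1}{9} = - \frac{7}{54} \approx -0.12963$)
$C \left(-17 + M{\left(-6,5 \right)}\right) = - \frac{7 \left(-17 - 6\right)}{54} = \left(- \frac{7}{54}\right) \left(-23\right) = \frac{161}{54}$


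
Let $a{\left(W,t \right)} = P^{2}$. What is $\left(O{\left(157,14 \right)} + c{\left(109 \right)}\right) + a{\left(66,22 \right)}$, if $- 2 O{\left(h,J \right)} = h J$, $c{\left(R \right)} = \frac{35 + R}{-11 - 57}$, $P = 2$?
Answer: $- \frac{18651}{17} \approx -1097.1$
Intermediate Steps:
$a{\left(W,t \right)} = 4$ ($a{\left(W,t \right)} = 2^{2} = 4$)
$c{\left(R \right)} = - \frac{35}{68} - \frac{R}{68}$ ($c{\left(R \right)} = \frac{35 + R}{-68} = \left(35 + R\right) \left(- \frac{1}{68}\right) = - \frac{35}{68} - \frac{R}{68}$)
$O{\left(h,J \right)} = - \frac{J h}{2}$ ($O{\left(h,J \right)} = - \frac{h J}{2} = - \frac{J h}{2}$)
$\left(O{\left(157,14 \right)} + c{\left(109 \right)}\right) + a{\left(66,22 \right)} = \left(\left(- \frac{1}{2}\right) 14 \cdot 157 - \frac{36}{17}\right) + 4 = \left(-1099 - \frac{36}{17}\right) + 4 = - \frac{18719}{17} + 4 = - \frac{18651}{17}$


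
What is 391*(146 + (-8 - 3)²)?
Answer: 104397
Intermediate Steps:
391*(146 + (-8 - 3)²) = 391*(146 + (-11)²) = 391*(146 + 121) = 391*267 = 104397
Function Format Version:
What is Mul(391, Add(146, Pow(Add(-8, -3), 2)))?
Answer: 104397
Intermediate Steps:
Mul(391, Add(146, Pow(Add(-8, -3), 2))) = Mul(391, Add(146, Pow(-11, 2))) = Mul(391, Add(146, 121)) = Mul(391, 267) = 104397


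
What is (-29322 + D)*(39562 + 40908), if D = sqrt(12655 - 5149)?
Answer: -2359541340 + 241410*sqrt(834) ≈ -2.3526e+9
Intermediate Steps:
D = 3*sqrt(834) (D = sqrt(7506) = 3*sqrt(834) ≈ 86.637)
(-29322 + D)*(39562 + 40908) = (-29322 + 3*sqrt(834))*(39562 + 40908) = (-29322 + 3*sqrt(834))*80470 = -2359541340 + 241410*sqrt(834)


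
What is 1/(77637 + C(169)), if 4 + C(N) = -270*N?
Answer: 1/32003 ≈ 3.1247e-5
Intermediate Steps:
C(N) = -4 - 270*N
1/(77637 + C(169)) = 1/(77637 + (-4 - 270*169)) = 1/(77637 + (-4 - 45630)) = 1/(77637 - 45634) = 1/32003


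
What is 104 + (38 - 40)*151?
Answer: -198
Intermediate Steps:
104 + (38 - 40)*151 = 104 - 2*151 = 104 - 302 = -198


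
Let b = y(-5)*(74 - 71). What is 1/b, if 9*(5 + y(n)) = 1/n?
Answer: -15/226 ≈ -0.066372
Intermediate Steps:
y(n) = -5 + 1/(9*n)
b = -226/15 (b = (-5 + (⅑)/(-5))*(74 - 71) = (-5 + (⅑)*(-⅕))*3 = (-5 - 1/45)*3 = -226/45*3 = -226/15 ≈ -15.067)
1/b = 1/(-226/15) = -15/226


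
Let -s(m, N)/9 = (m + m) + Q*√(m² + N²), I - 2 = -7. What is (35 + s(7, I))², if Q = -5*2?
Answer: 607681 - 16380*√74 ≈ 4.6678e+5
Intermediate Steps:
I = -5 (I = 2 - 7 = -5)
Q = -10
s(m, N) = -18*m + 90*√(N² + m²) (s(m, N) = -9*((m + m) - 10*√(m² + N²)) = -9*(2*m - 10*√(N² + m²)) = -9*(-10*√(N² + m²) + 2*m) = -18*m + 90*√(N² + m²))
(35 + s(7, I))² = (35 + (-18*7 + 90*√((-5)² + 7²)))² = (35 + (-126 + 90*√(25 + 49)))² = (35 + (-126 + 90*√74))² = (-91 + 90*√74)²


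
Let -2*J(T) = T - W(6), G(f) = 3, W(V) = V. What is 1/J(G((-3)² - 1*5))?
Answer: ⅔ ≈ 0.66667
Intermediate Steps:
J(T) = 3 - T/2 (J(T) = -(T - 1*6)/2 = -(T - 6)/2 = -(-6 + T)/2 = 3 - T/2)
1/J(G((-3)² - 1*5)) = 1/(3 - ½*3) = 1/(3 - 3/2) = 1/(3/2) = ⅔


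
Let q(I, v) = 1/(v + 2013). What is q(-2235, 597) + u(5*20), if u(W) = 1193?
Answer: 3113731/2610 ≈ 1193.0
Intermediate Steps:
q(I, v) = 1/(2013 + v)
q(-2235, 597) + u(5*20) = 1/(2013 + 597) + 1193 = 1/2610 + 1193 = 3113731/2610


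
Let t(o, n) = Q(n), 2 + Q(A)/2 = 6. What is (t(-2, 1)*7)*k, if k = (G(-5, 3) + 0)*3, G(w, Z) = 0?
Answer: 0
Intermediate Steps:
Q(A) = 8 (Q(A) = -4 + 2*6 = -4 + 12 = 8)
t(o, n) = 8
k = 0 (k = (0 + 0)*3 = 0*3 = 0)
(t(-2, 1)*7)*k = (8*7)*0 = 56*0 = 0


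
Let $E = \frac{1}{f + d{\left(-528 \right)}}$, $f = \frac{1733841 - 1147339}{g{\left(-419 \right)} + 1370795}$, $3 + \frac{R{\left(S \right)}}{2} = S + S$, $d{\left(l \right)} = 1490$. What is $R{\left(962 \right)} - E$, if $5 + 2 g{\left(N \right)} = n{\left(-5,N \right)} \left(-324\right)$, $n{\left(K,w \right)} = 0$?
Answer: $\frac{2242703799869}{583733522} \approx 3842.0$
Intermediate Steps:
$R{\left(S \right)} = -6 + 4 S$ ($R{\left(S \right)} = -6 + 2 \left(S + S\right) = -6 + 2 \cdot 2 S = -6 + 4 S$)
$g{\left(N \right)} = - \frac{5}{2}$ ($g{\left(N \right)} = - \frac{5}{2} + \frac{0 \left(-324\right)}{2} = - \frac{5}{2} + \frac{1}{2} \cdot 0 = - \frac{5}{2} + 0 = - \frac{5}{2}$)
$f = \frac{167572}{391655}$ ($f = \frac{1733841 - 1147339}{- \frac{5}{2} + 1370795} = \frac{586502}{\frac{2741585}{2}} = 586502 \cdot \frac{2}{2741585} = \frac{167572}{391655} \approx 0.42786$)
$E = \frac{391655}{583733522}$ ($E = \frac{1}{\frac{167572}{391655} + 1490} = \frac{1}{\frac{583733522}{391655}} = \frac{391655}{583733522} \approx 0.00067095$)
$R{\left(962 \right)} - E = \left(-6 + 4 \cdot 962\right) - \frac{391655}{583733522} = \left(-6 + 3848\right) - \frac{391655}{583733522} = 3842 - \frac{391655}{583733522} = \frac{2242703799869}{583733522}$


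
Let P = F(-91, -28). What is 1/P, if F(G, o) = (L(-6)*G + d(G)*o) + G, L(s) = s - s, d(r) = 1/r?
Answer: -13/1179 ≈ -0.011026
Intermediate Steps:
d(r) = 1/r
L(s) = 0
F(G, o) = G + o/G (F(G, o) = (0*G + o/G) + G = (0 + o/G) + G = o/G + G = G + o/G)
P = -1179/13 (P = -91 - 28/(-91) = -91 - 28*(-1/91) = -91 + 4/13 = -1179/13 ≈ -90.692)
1/P = 1/(-1179/13) = -13/1179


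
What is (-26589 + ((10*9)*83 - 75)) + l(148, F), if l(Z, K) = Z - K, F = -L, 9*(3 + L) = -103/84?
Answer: -14401147/756 ≈ -19049.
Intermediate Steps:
L = -2371/756 (L = -3 + (-103/84)/9 = -3 + (-103*1/84)/9 = -3 + (⅑)*(-103/84) = -3 - 103/756 = -2371/756 ≈ -3.1362)
F = 2371/756 (F = -1*(-2371/756) = 2371/756 ≈ 3.1362)
(-26589 + ((10*9)*83 - 75)) + l(148, F) = (-26589 + ((10*9)*83 - 75)) + (148 - 1*2371/756) = (-26589 + (90*83 - 75)) + (148 - 2371/756) = (-26589 + (7470 - 75)) + 109517/756 = (-26589 + 7395) + 109517/756 = -19194 + 109517/756 = -14401147/756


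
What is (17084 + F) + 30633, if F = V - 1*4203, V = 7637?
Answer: 51151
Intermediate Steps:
F = 3434 (F = 7637 - 1*4203 = 7637 - 4203 = 3434)
(17084 + F) + 30633 = (17084 + 3434) + 30633 = 20518 + 30633 = 51151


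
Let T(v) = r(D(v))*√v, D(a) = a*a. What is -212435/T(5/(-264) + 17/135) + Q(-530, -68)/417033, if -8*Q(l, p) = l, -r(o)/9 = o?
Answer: 265/1668132 + 19987924176000*√419430/2053225511 ≈ 6.3046e+6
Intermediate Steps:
D(a) = a²
r(o) = -9*o
Q(l, p) = -l/8
T(v) = -9*v^(5/2) (T(v) = (-9*v²)*√v = -9*v^(5/2))
-212435/T(5/(-264) + 17/135) + Q(-530, -68)/417033 = -212435*(-1/(9*(5/(-264) + 17/135)^(5/2))) - ⅛*(-530)/417033 = -212435*(-1/(9*(5*(-1/264) + 17*(1/135))^(5/2))) + (265/4)*(1/417033) = -212435*(-1/(9*(-5/264 + 17/135)^(5/2))) + 265/1668132 = -212435*(-94089600*√419430/2053225511) + 265/1668132 = -(-19987924176000)*√419430/2053225511 + 265/1668132 = 19987924176000*√419430/2053225511 + 265/1668132 = 265/1668132 + 19987924176000*√419430/2053225511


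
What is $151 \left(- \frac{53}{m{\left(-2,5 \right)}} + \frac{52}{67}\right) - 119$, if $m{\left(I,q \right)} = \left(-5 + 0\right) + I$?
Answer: $\frac{535354}{469} \approx 1141.5$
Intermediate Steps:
$m{\left(I,q \right)} = -5 + I$
$151 \left(- \frac{53}{m{\left(-2,5 \right)}} + \frac{52}{67}\right) - 119 = 151 \left(- \frac{53}{-5 - 2} + \frac{52}{67}\right) - 119 = 151 \left(- \frac{53}{-7} + 52 \cdot \frac{1}{67}\right) - 119 = 151 \left(\left(-53\right) \left(- \frac{1}{7}\right) + \frac{52}{67}\right) - 119 = 151 \left(\frac{53}{7} + \frac{52}{67}\right) - 119 = 151 \cdot \frac{3915}{469} - 119 = \frac{591165}{469} - 119 = \frac{535354}{469}$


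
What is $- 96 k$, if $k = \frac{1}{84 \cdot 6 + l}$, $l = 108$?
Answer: $- \frac{8}{51} \approx -0.15686$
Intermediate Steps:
$k = \frac{1}{612}$ ($k = \frac{1}{84 \cdot 6 + 108} = \frac{1}{504 + 108} = \frac{1}{612} \approx 0.001634$)
$- 96 k = \left(-96\right) \frac{1}{612} = - \frac{8}{51}$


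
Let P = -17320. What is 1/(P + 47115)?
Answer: 1/29795 ≈ 3.3563e-5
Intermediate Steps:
1/(P + 47115) = 1/(-17320 + 47115) = 1/29795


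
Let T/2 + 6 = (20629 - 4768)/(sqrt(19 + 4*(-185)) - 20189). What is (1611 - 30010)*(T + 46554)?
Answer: -269360442130521147/203798221 + 450436539*I*sqrt(721)/203798221 ≈ -1.3217e+9 + 59.347*I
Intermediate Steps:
T = -12 + 31722/(-20189 + I*sqrt(721)) (T = -12 + 2*((20629 - 4768)/(sqrt(19 + 4*(-185)) - 20189)) = -12 + 2*(15861/(sqrt(19 - 740) - 20189)) = -12 + 2*(15861/(sqrt(-721) - 20189)) = -12 + 2*(15861/(I*sqrt(721) - 20189)) = -12 + 2*(15861/(-20189 + I*sqrt(721))) = -12 + 31722/(-20189 + I*sqrt(721)) ≈ -13.571 - 0.0020898*I)
(1611 - 30010)*(T + 46554) = (1611 - 30010)*((-2765796381/203798221 - 15861*I*sqrt(721)/203798221) + 46554) = -28399*(9484856584053/203798221 - 15861*I*sqrt(721)/203798221) = -269360442130521147/203798221 + 450436539*I*sqrt(721)/203798221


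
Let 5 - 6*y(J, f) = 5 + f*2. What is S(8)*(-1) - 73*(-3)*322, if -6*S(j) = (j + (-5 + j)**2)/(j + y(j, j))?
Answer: 2256593/32 ≈ 70519.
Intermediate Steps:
y(J, f) = -f/3 (y(J, f) = 5/6 - (5 + f*2)/6 = 5/6 - (5 + 2*f)/6 = 5/6 + (-5/6 - f/3) = -f/3)
S(j) = -(j + (-5 + j)**2)/(4*j) (S(j) = -(j + (-5 + j)**2)/(6*(j - j/3)) = -(j + (-5 + j)**2)/(6*(2*j/3)) = -(j + (-5 + j)**2)*3/(2*j)/6 = -(j + (-5 + j)**2)/(4*j))
S(8)*(-1) - 73*(-3)*322 = ((1/4)*(-1*8 - (-5 + 8)**2)/8)*(-1) - 73*(-3)*322 = ((1/4)*(1/8)*(-8 - 1*3**2))*(-1) + 219*322 = ((1/4)*(1/8)*(-8 - 1*9))*(-1) + 70518 = ((1/4)*(1/8)*(-8 - 9))*(-1) + 70518 = ((1/4)*(1/8)*(-17))*(-1) + 70518 = -17/32*(-1) + 70518 = 17/32 + 70518 = 2256593/32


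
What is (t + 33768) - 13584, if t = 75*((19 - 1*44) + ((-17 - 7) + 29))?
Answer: 18684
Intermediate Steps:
t = -1500 (t = 75*((19 - 44) + (-24 + 29)) = 75*(-25 + 5) = 75*(-20) = -1500)
(t + 33768) - 13584 = (-1500 + 33768) - 13584 = 32268 - 13584 = 18684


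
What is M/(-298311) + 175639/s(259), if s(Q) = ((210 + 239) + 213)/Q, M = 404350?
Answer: 13570049164111/197481882 ≈ 68715.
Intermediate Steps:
s(Q) = 662/Q (s(Q) = (449 + 213)/Q = 662/Q)
M/(-298311) + 175639/s(259) = 404350/(-298311) + 175639/((662/259)) = 404350*(-1/298311) + 175639/((662*(1/259))) = -404350/298311 + 175639/(662/259) = -404350/298311 + 175639*(259/662) = -404350/298311 + 45490501/662 = 13570049164111/197481882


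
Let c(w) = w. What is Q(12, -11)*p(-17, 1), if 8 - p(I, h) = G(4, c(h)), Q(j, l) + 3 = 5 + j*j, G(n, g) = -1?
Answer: 1314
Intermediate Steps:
Q(j, l) = 2 + j**2 (Q(j, l) = -3 + (5 + j*j) = -3 + (5 + j**2) = 2 + j**2)
p(I, h) = 9 (p(I, h) = 8 - 1*(-1) = 8 + 1 = 9)
Q(12, -11)*p(-17, 1) = (2 + 12**2)*9 = (2 + 144)*9 = 146*9 = 1314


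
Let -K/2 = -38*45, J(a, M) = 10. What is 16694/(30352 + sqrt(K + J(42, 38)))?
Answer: 36192592/65802891 - 8347*sqrt(70)/65802891 ≈ 0.54895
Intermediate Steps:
K = 3420 (K = -(-76)*45 = -2*(-1710) = 3420)
16694/(30352 + sqrt(K + J(42, 38))) = 16694/(30352 + sqrt(3420 + 10)) = 16694/(30352 + sqrt(3430)) = 16694/(30352 + 7*sqrt(70))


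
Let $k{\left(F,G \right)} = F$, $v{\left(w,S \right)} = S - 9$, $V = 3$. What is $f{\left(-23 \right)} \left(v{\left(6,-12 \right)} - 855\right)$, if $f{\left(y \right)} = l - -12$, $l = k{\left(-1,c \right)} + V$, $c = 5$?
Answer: $-12264$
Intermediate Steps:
$v{\left(w,S \right)} = -9 + S$
$l = 2$ ($l = -1 + 3 = 2$)
$f{\left(y \right)} = 14$ ($f{\left(y \right)} = 2 - -12 = 2 + 12 = 14$)
$f{\left(-23 \right)} \left(v{\left(6,-12 \right)} - 855\right) = 14 \left(\left(-9 - 12\right) - 855\right) = 14 \left(-21 - 855\right) = 14 \left(-876\right) = -12264$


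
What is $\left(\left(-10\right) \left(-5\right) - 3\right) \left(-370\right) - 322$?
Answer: $-17712$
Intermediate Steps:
$\left(\left(-10\right) \left(-5\right) - 3\right) \left(-370\right) - 322 = \left(50 - 3\right) \left(-370\right) - 322 = 47 \left(-370\right) - 322 = -17390 - 322 = -17712$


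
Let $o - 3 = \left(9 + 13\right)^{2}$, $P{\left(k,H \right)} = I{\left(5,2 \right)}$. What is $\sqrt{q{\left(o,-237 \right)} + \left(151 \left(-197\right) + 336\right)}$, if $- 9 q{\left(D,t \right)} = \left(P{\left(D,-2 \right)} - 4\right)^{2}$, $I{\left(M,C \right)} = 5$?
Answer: $\frac{10 i \sqrt{2647}}{3} \approx 171.5 i$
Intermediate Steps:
$P{\left(k,H \right)} = 5$
$o = 487$ ($o = 3 + \left(9 + 13\right)^{2} = 3 + 22^{2} = 3 + 484 = 487$)
$q{\left(D,t \right)} = - \frac{1}{9}$ ($q{\left(D,t \right)} = - \frac{\left(5 - 4\right)^{2}}{9} = - \frac{1^{2}}{9} = \left(- \frac{1}{9}\right) 1 = - \frac{1}{9}$)
$\sqrt{q{\left(o,-237 \right)} + \left(151 \left(-197\right) + 336\right)} = \sqrt{- \frac{1}{9} + \left(151 \left(-197\right) + 336\right)} = \sqrt{- \frac{1}{9} + \left(-29747 + 336\right)} = \sqrt{- \frac{1}{9} - 29411} = \sqrt{- \frac{264700}{9}} = \frac{10 i \sqrt{2647}}{3}$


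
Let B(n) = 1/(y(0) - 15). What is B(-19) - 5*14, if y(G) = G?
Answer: -1051/15 ≈ -70.067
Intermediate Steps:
B(n) = -1/15 (B(n) = 1/(0 - 15) = 1/(-15) = -1/15)
B(-19) - 5*14 = -1/15 - 5*14 = -1/15 - 1*70 = -1/15 - 70 = -1051/15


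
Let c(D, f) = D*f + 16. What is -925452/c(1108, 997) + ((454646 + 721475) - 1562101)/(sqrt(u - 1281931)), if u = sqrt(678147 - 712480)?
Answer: -231363/276173 - 385980/sqrt(-1281931 + I*sqrt(34333)) ≈ -0.86238 + 340.9*I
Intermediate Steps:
u = I*sqrt(34333) (u = sqrt(-34333) = I*sqrt(34333) ≈ 185.29*I)
c(D, f) = 16 + D*f
-925452/c(1108, 997) + ((454646 + 721475) - 1562101)/(sqrt(u - 1281931)) = -925452/(16 + 1108*997) + ((454646 + 721475) - 1562101)/(sqrt(I*sqrt(34333) - 1281931)) = -925452/(16 + 1104676) + (1176121 - 1562101)/(sqrt(-1281931 + I*sqrt(34333))) = -925452/1104692 - 385980/sqrt(-1281931 + I*sqrt(34333)) = -925452*1/1104692 - 385980/sqrt(-1281931 + I*sqrt(34333)) = -231363/276173 - 385980/sqrt(-1281931 + I*sqrt(34333))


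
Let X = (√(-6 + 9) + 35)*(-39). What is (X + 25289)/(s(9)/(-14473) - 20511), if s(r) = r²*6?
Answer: -346252052/296856189 + 188149*√3/98952063 ≈ -1.1631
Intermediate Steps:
s(r) = 6*r²
X = -1365 - 39*√3 (X = (√3 + 35)*(-39) = (35 + √3)*(-39) = -1365 - 39*√3 ≈ -1432.6)
(X + 25289)/(s(9)/(-14473) - 20511) = ((-1365 - 39*√3) + 25289)/((6*9²)/(-14473) - 20511) = (23924 - 39*√3)/((6*81)*(-1/14473) - 20511) = (23924 - 39*√3)/(486*(-1/14473) - 20511) = (23924 - 39*√3)/(-486/14473 - 20511) = (23924 - 39*√3)/(-296856189/14473) = (23924 - 39*√3)*(-14473/296856189) = -346252052/296856189 + 188149*√3/98952063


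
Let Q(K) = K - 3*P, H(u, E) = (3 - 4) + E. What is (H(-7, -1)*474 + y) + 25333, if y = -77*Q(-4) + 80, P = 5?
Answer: 25928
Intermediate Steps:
H(u, E) = -1 + E
Q(K) = -15 + K (Q(K) = K - 3*5 = K - 15 = -15 + K)
y = 1543 (y = -77*(-15 - 4) + 80 = -77*(-19) + 80 = 1463 + 80 = 1543)
(H(-7, -1)*474 + y) + 25333 = ((-1 - 1)*474 + 1543) + 25333 = (-2*474 + 1543) + 25333 = (-948 + 1543) + 25333 = 595 + 25333 = 25928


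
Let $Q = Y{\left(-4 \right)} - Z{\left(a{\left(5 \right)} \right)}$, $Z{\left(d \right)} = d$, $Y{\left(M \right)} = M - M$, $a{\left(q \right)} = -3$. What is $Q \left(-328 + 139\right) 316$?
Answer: $-179172$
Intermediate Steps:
$Y{\left(M \right)} = 0$
$Q = 3$ ($Q = 0 - -3 = 0 + 3 = 3$)
$Q \left(-328 + 139\right) 316 = 3 \left(-328 + 139\right) 316 = 3 \left(\left(-189\right) 316\right) = 3 \left(-59724\right) = -179172$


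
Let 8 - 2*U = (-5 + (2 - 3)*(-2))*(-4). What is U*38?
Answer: -76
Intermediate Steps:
U = -2 (U = 4 - (-5 + (2 - 3)*(-2))*(-4)/2 = 4 - (-5 - 1*(-2))*(-4)/2 = 4 - (-5 + 2)*(-4)/2 = 4 - (-3)*(-4)/2 = 4 - ½*12 = 4 - 6 = -2)
U*38 = -2*38 = -76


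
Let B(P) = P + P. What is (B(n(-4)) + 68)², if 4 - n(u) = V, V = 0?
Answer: 5776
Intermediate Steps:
n(u) = 4 (n(u) = 4 - 1*0 = 4 + 0 = 4)
B(P) = 2*P
(B(n(-4)) + 68)² = (2*4 + 68)² = (8 + 68)² = 76² = 5776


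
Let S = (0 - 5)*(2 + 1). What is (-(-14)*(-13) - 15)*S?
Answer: 2955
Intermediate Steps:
S = -15 (S = -5*3 = -15)
(-(-14)*(-13) - 15)*S = (-(-14)*(-13) - 15)*(-15) = (-14*13 - 15)*(-15) = (-182 - 15)*(-15) = -197*(-15) = 2955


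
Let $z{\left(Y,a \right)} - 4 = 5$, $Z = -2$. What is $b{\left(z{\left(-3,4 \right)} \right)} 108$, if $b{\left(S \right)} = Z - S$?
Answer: $-1188$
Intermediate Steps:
$z{\left(Y,a \right)} = 9$ ($z{\left(Y,a \right)} = 4 + 5 = 9$)
$b{\left(S \right)} = -2 - S$
$b{\left(z{\left(-3,4 \right)} \right)} 108 = \left(-2 - 9\right) 108 = \left(-11\right) 108 = -1188$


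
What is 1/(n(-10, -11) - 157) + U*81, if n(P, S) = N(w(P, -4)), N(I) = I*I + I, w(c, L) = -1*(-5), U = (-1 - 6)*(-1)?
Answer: 72008/127 ≈ 566.99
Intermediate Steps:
U = 7 (U = -7*(-1) = 7)
w(c, L) = 5
N(I) = I + I**2 (N(I) = I**2 + I = I + I**2)
n(P, S) = 30 (n(P, S) = 5*(1 + 5) = 5*6 = 30)
1/(n(-10, -11) - 157) + U*81 = 1/(30 - 157) + 7*81 = 1/(-127) + 567 = -1/127 + 567 = 72008/127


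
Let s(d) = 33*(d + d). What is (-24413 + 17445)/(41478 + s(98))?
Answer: -3484/23973 ≈ -0.14533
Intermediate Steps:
s(d) = 66*d (s(d) = 33*(2*d) = 66*d)
(-24413 + 17445)/(41478 + s(98)) = (-24413 + 17445)/(41478 + 66*98) = -6968/(41478 + 6468) = -6968/47946 = -6968*1/47946 = -3484/23973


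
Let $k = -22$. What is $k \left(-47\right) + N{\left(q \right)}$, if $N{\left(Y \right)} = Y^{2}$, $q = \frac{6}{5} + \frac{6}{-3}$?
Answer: $\frac{25866}{25} \approx 1034.6$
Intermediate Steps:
$q = - \frac{4}{5}$ ($q = 6 \cdot \frac{1}{5} + 6 \left(- \frac{1}{3}\right) = \frac{6}{5} - 2 = - \frac{4}{5} \approx -0.8$)
$k \left(-47\right) + N{\left(q \right)} = \left(-22\right) \left(-47\right) + \left(- \frac{4}{5}\right)^{2} = 1034 + \frac{16}{25} = \frac{25866}{25}$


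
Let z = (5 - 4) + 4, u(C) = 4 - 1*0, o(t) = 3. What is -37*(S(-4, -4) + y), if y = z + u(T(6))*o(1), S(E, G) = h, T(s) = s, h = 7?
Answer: -888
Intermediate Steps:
u(C) = 4 (u(C) = 4 + 0 = 4)
S(E, G) = 7
z = 5 (z = 1 + 4 = 5)
y = 17 (y = 5 + 4*3 = 5 + 12 = 17)
-37*(S(-4, -4) + y) = -37*(7 + 17) = -37*24 = -888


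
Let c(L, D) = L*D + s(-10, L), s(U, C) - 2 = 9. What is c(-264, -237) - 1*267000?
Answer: -204421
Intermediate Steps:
s(U, C) = 11 (s(U, C) = 2 + 9 = 11)
c(L, D) = 11 + D*L (c(L, D) = L*D + 11 = D*L + 11 = 11 + D*L)
c(-264, -237) - 1*267000 = (11 - 237*(-264)) - 1*267000 = (11 + 62568) - 267000 = 62579 - 267000 = -204421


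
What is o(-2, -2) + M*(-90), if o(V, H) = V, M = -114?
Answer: 10258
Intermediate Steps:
o(-2, -2) + M*(-90) = -2 - 114*(-90) = -2 + 10260 = 10258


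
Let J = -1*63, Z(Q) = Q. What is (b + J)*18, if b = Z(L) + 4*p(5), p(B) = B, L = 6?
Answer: -666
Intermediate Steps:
b = 26 (b = 6 + 4*5 = 6 + 20 = 26)
J = -63
(b + J)*18 = (26 - 63)*18 = -37*18 = -666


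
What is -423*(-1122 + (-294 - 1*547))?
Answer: 830349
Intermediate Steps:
-423*(-1122 + (-294 - 1*547)) = -423*(-1122 + (-294 - 547)) = -423*(-1122 - 841) = -423*(-1963) = 830349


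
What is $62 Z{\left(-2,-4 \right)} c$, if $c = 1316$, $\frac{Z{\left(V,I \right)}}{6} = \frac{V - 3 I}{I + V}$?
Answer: $-815920$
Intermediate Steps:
$Z{\left(V,I \right)} = \frac{6 \left(V - 3 I\right)}{I + V}$ ($Z{\left(V,I \right)} = 6 \frac{V - 3 I}{I + V} = \frac{6 \left(V - 3 I\right)}{I + V}$)
$62 Z{\left(-2,-4 \right)} c = 62 \frac{6 \left(-2 - -12\right)}{-4 - 2} \cdot 1316 = 62 \frac{6 \left(-2 + 12\right)}{-6} \cdot 1316 = 62 \cdot 6 \left(- \frac{1}{6}\right) 10 \cdot 1316 = 62 \left(-10\right) 1316 = \left(-620\right) 1316 = -815920$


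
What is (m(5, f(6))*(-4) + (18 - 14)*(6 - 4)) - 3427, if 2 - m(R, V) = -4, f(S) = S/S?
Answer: -3443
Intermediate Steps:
f(S) = 1
m(R, V) = 6 (m(R, V) = 2 - 1*(-4) = 2 + 4 = 6)
(m(5, f(6))*(-4) + (18 - 14)*(6 - 4)) - 3427 = (6*(-4) + (18 - 14)*(6 - 4)) - 3427 = (-24 + 4*2) - 3427 = (-24 + 8) - 3427 = -16 - 3427 = -3443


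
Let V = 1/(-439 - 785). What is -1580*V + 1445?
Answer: 442565/306 ≈ 1446.3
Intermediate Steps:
V = -1/1224 (V = 1/(-1224) = -1/1224 ≈ -0.00081699)
-1580*V + 1445 = -1580*(-1/1224) + 1445 = 395/306 + 1445 = 442565/306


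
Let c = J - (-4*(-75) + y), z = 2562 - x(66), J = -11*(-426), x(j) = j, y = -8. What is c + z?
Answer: 6890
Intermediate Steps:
J = 4686
z = 2496 (z = 2562 - 1*66 = 2562 - 66 = 2496)
c = 4394 (c = 4686 - (-4*(-75) - 8) = 4686 - (300 - 8) = 4686 - 1*292 = 4686 - 292 = 4394)
c + z = 4394 + 2496 = 6890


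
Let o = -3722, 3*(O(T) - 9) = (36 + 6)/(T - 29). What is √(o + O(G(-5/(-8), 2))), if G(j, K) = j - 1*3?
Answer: 5*I*√9358033/251 ≈ 60.938*I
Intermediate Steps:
G(j, K) = -3 + j (G(j, K) = j - 3 = -3 + j)
O(T) = 9 + 14/(-29 + T) (O(T) = 9 + ((36 + 6)/(T - 29))/3 = 9 + (42/(-29 + T))/3 = 9 + 14/(-29 + T))
√(o + O(G(-5/(-8), 2))) = √(-3722 + (-247 + 9*(-3 - 5/(-8)))/(-29 + (-3 - 5/(-8)))) = √(-3722 + (-247 + 9*(-3 - 5*(-⅛)))/(-29 + (-3 - 5*(-⅛)))) = √(-3722 + (-247 + 9*(-3 + 5/8))/(-29 + (-3 + 5/8))) = √(-3722 + (-247 + 9*(-19/8))/(-29 - 19/8)) = √(-3722 + (-247 - 171/8)/(-251/8)) = √(-3722 - 8/251*(-2147/8)) = √(-3722 + 2147/251) = √(-932075/251) = 5*I*√9358033/251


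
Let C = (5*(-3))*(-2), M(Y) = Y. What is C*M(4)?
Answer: 120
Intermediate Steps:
C = 30 (C = -15*(-2) = 30)
C*M(4) = 30*4 = 120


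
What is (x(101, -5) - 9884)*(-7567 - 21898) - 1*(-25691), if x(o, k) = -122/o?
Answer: 29420627581/101 ≈ 2.9129e+8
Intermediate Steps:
(x(101, -5) - 9884)*(-7567 - 21898) - 1*(-25691) = (-122/101 - 9884)*(-7567 - 21898) - 1*(-25691) = (-122*1/101 - 9884)*(-29465) + 25691 = (-122/101 - 9884)*(-29465) + 25691 = -998406/101*(-29465) + 25691 = 29418032790/101 + 25691 = 29420627581/101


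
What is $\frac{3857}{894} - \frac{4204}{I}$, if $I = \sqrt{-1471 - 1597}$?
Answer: $\frac{3857}{894} + \frac{2102 i \sqrt{767}}{767} \approx 4.3143 + 75.899 i$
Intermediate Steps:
$I = 2 i \sqrt{767}$ ($I = \sqrt{-3068} = 2 i \sqrt{767} \approx 55.39 i$)
$\frac{3857}{894} - \frac{4204}{I} = \frac{3857}{894} - \frac{4204}{2 i \sqrt{767}} = 3857 \cdot \frac{1}{894} - 4204 \left(- \frac{i \sqrt{767}}{1534}\right) = \frac{3857}{894} + \frac{2102 i \sqrt{767}}{767}$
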